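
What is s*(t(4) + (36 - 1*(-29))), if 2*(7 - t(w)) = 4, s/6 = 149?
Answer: 62580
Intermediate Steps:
s = 894 (s = 6*149 = 894)
t(w) = 5 (t(w) = 7 - ½*4 = 7 - 2 = 5)
s*(t(4) + (36 - 1*(-29))) = 894*(5 + (36 - 1*(-29))) = 894*(5 + (36 + 29)) = 894*(5 + 65) = 894*70 = 62580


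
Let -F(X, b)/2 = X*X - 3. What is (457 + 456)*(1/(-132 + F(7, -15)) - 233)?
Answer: -47652209/224 ≈ -2.1273e+5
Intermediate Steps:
F(X, b) = 6 - 2*X² (F(X, b) = -2*(X*X - 3) = -2*(X² - 3) = -2*(-3 + X²) = 6 - 2*X²)
(457 + 456)*(1/(-132 + F(7, -15)) - 233) = (457 + 456)*(1/(-132 + (6 - 2*7²)) - 233) = 913*(1/(-132 + (6 - 2*49)) - 233) = 913*(1/(-132 + (6 - 98)) - 233) = 913*(1/(-132 - 92) - 233) = 913*(1/(-224) - 233) = 913*(-1/224 - 233) = 913*(-52193/224) = -47652209/224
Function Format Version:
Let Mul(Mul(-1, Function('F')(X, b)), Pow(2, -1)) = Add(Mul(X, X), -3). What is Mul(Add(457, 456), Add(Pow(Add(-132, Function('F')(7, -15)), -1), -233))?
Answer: Rational(-47652209, 224) ≈ -2.1273e+5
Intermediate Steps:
Function('F')(X, b) = Add(6, Mul(-2, Pow(X, 2))) (Function('F')(X, b) = Mul(-2, Add(Mul(X, X), -3)) = Mul(-2, Add(Pow(X, 2), -3)) = Mul(-2, Add(-3, Pow(X, 2))) = Add(6, Mul(-2, Pow(X, 2))))
Mul(Add(457, 456), Add(Pow(Add(-132, Function('F')(7, -15)), -1), -233)) = Mul(Add(457, 456), Add(Pow(Add(-132, Add(6, Mul(-2, Pow(7, 2)))), -1), -233)) = Mul(913, Add(Pow(Add(-132, Add(6, Mul(-2, 49))), -1), -233)) = Mul(913, Add(Pow(Add(-132, Add(6, -98)), -1), -233)) = Mul(913, Add(Pow(Add(-132, -92), -1), -233)) = Mul(913, Add(Pow(-224, -1), -233)) = Mul(913, Add(Rational(-1, 224), -233)) = Mul(913, Rational(-52193, 224)) = Rational(-47652209, 224)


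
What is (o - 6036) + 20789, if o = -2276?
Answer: 12477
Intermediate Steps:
(o - 6036) + 20789 = (-2276 - 6036) + 20789 = -8312 + 20789 = 12477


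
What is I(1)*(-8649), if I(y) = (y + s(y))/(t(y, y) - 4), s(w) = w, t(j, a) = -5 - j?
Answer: 8649/5 ≈ 1729.8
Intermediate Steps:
I(y) = 2*y/(-9 - y) (I(y) = (y + y)/((-5 - y) - 4) = (2*y)/(-9 - y) = 2*y/(-9 - y))
I(1)*(-8649) = -2*1/(9 + 1)*(-8649) = -2*1/10*(-8649) = -2*1*1/10*(-8649) = -1/5*(-8649) = 8649/5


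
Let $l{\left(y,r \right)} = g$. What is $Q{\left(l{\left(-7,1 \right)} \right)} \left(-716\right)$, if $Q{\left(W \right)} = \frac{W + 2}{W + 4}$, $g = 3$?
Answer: $- \frac{3580}{7} \approx -511.43$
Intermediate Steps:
$l{\left(y,r \right)} = 3$
$Q{\left(W \right)} = \frac{2 + W}{4 + W}$
$Q{\left(l{\left(-7,1 \right)} \right)} \left(-716\right) = \frac{2 + 3}{4 + 3} \left(-716\right) = \frac{1}{7} \cdot 5 \left(-716\right) = \frac{5}{7} \left(-716\right) = - \frac{3580}{7}$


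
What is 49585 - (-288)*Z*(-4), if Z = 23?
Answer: 23089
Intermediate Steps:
49585 - (-288)*Z*(-4) = 49585 - (-288)*23*(-4) = 49585 - (-288)*(-92) = 49585 - 1*26496 = 49585 - 26496 = 23089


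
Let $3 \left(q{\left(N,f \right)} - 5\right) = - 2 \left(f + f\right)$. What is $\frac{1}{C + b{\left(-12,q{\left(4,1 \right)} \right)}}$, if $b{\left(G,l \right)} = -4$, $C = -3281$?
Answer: $- \frac{1}{3285} \approx -0.00030441$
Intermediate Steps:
$q{\left(N,f \right)} = 5 - \frac{4 f}{3}$ ($q{\left(N,f \right)} = 5 + \frac{\left(-2\right) \left(f + f\right)}{3} = 5 + \frac{\left(-2\right) 2 f}{3} = 5 + \frac{\left(-4\right) f}{3} = 5 - \frac{4 f}{3}$)
$\frac{1}{C + b{\left(-12,q{\left(4,1 \right)} \right)}} = \frac{1}{-3281 - 4} = \frac{1}{-3285} = - \frac{1}{3285}$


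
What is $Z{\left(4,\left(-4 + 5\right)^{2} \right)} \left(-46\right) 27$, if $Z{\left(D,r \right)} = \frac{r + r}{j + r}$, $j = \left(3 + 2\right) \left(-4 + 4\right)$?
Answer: $-2484$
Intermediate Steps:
$j = 0$ ($j = 5 \cdot 0 = 0$)
$Z{\left(D,r \right)} = 2$ ($Z{\left(D,r \right)} = \frac{r + r}{0 + r} = \frac{2 r}{r} = 2$)
$Z{\left(4,\left(-4 + 5\right)^{2} \right)} \left(-46\right) 27 = 2 \left(-46\right) 27 = \left(-92\right) 27 = -2484$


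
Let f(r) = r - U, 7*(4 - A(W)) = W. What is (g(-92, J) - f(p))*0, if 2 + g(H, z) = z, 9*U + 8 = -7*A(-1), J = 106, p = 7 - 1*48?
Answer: 0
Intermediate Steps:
A(W) = 4 - W/7
p = -41 (p = 7 - 48 = -41)
U = -37/9 (U = -8/9 + (-7*(4 - ⅐*(-1)))/9 = -8/9 + (-7*(4 + ⅐))/9 = -8/9 + (-7*29/7)/9 = -8/9 + (⅑)*(-29) = -8/9 - 29/9 = -37/9 ≈ -4.1111)
g(H, z) = -2 + z
f(r) = 37/9 + r (f(r) = r - 1*(-37/9) = r + 37/9 = 37/9 + r)
(g(-92, J) - f(p))*0 = ((-2 + 106) - (37/9 - 41))*0 = (104 - 1*(-332/9))*0 = (104 + 332/9)*0 = (1268/9)*0 = 0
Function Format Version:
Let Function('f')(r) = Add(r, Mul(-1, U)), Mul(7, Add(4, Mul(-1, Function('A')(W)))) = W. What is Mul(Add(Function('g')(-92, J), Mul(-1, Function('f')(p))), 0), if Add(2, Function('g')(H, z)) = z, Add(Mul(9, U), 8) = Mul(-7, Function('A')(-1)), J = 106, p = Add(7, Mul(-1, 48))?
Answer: 0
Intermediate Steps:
Function('A')(W) = Add(4, Mul(Rational(-1, 7), W))
p = -41 (p = Add(7, -48) = -41)
U = Rational(-37, 9) (U = Add(Rational(-8, 9), Mul(Rational(1, 9), Mul(-7, Add(4, Mul(Rational(-1, 7), -1))))) = Add(Rational(-8, 9), Mul(Rational(1, 9), Mul(-7, Add(4, Rational(1, 7))))) = Add(Rational(-8, 9), Mul(Rational(1, 9), Mul(-7, Rational(29, 7)))) = Add(Rational(-8, 9), Mul(Rational(1, 9), -29)) = Add(Rational(-8, 9), Rational(-29, 9)) = Rational(-37, 9) ≈ -4.1111)
Function('g')(H, z) = Add(-2, z)
Function('f')(r) = Add(Rational(37, 9), r) (Function('f')(r) = Add(r, Mul(-1, Rational(-37, 9))) = Add(r, Rational(37, 9)) = Add(Rational(37, 9), r))
Mul(Add(Function('g')(-92, J), Mul(-1, Function('f')(p))), 0) = Mul(Add(Add(-2, 106), Mul(-1, Add(Rational(37, 9), -41))), 0) = Mul(Add(104, Mul(-1, Rational(-332, 9))), 0) = Mul(Add(104, Rational(332, 9)), 0) = Mul(Rational(1268, 9), 0) = 0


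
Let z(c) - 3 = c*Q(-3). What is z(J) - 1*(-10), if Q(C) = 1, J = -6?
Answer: 7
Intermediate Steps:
z(c) = 3 + c (z(c) = 3 + c*1 = 3 + c)
z(J) - 1*(-10) = (3 - 6) - 1*(-10) = -3 + 10 = 7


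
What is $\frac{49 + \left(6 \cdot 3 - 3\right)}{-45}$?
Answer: $- \frac{64}{45} \approx -1.4222$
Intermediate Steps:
$\frac{49 + \left(6 \cdot 3 - 3\right)}{-45} = \left(49 + \left(18 - 3\right)\right) \left(- \frac{1}{45}\right) = \left(49 + 15\right) \left(- \frac{1}{45}\right) = 64 \left(- \frac{1}{45}\right) = - \frac{64}{45}$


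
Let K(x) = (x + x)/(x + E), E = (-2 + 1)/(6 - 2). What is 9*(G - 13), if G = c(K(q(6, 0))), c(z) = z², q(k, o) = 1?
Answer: -53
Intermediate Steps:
E = -¼ (E = -1/4 = -1*¼ = -¼ ≈ -0.25000)
K(x) = 2*x/(-¼ + x) (K(x) = (x + x)/(x - ¼) = (2*x)/(-¼ + x) = 2*x/(-¼ + x))
G = 64/9 (G = (8*1/(-1 + 4*1))² = (8*1/(-1 + 4))² = (8*1/3)² = (8*1*(⅓))² = (8/3)² = 64/9 ≈ 7.1111)
9*(G - 13) = 9*(64/9 - 13) = 9*(-53/9) = -53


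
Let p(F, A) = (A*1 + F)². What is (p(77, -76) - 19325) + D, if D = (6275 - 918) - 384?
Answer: -14351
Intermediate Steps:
D = 4973 (D = 5357 - 384 = 4973)
p(F, A) = (A + F)²
(p(77, -76) - 19325) + D = ((-76 + 77)² - 19325) + 4973 = (1² - 19325) + 4973 = (1 - 19325) + 4973 = -19324 + 4973 = -14351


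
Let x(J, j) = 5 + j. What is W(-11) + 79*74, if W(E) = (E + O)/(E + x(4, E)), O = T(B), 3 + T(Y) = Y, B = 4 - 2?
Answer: 99394/17 ≈ 5846.7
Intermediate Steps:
B = 2
T(Y) = -3 + Y
O = -1 (O = -3 + 2 = -1)
W(E) = (-1 + E)/(5 + 2*E) (W(E) = (E - 1)/(E + (5 + E)) = (-1 + E)/(5 + 2*E))
W(-11) + 79*74 = (-1 - 11)/(5 + 2*(-11)) + 79*74 = -12/(5 - 22) + 5846 = -12/(-17) + 5846 = -1/17*(-12) + 5846 = 12/17 + 5846 = 99394/17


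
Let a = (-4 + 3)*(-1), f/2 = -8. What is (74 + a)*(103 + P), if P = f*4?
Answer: 2925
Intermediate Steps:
f = -16 (f = 2*(-8) = -16)
P = -64 (P = -16*4 = -64)
a = 1 (a = -1*(-1) = 1)
(74 + a)*(103 + P) = (74 + 1)*(103 - 64) = 75*39 = 2925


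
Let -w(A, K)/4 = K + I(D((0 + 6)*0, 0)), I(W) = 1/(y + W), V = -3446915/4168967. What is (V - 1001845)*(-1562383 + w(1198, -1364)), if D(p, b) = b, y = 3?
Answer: 19508291111930058550/12506901 ≈ 1.5598e+12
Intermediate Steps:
V = -3446915/4168967 (V = -3446915*1/4168967 = -3446915/4168967 ≈ -0.82680)
I(W) = 1/(3 + W)
w(A, K) = -4/3 - 4*K (w(A, K) = -4*(K + 1/(3 + 0)) = -4*(K + 1/3) = -4*(K + ⅓) = -4*(⅓ + K) = -4/3 - 4*K)
(V - 1001845)*(-1562383 + w(1198, -1364)) = (-3446915/4168967 - 1001845)*(-1562383 + (-4/3 - 4*(-1364))) = -4176662191030*(-1562383 + (-4/3 + 5456))/4168967 = -4176662191030*(-1562383 + 16364/3)/4168967 = -4176662191030/4168967*(-4670785/3) = 19508291111930058550/12506901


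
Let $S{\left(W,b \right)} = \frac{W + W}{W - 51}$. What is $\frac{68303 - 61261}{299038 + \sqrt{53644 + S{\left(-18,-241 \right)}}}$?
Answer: $\frac{12108497177}{514186112847} - \frac{7042 \sqrt{1773622}}{514186112847} \approx 0.023531$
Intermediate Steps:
$S{\left(W,b \right)} = \frac{2 W}{-51 + W}$
$\frac{68303 - 61261}{299038 + \sqrt{53644 + S{\left(-18,-241 \right)}}} = \frac{68303 - 61261}{299038 + \sqrt{53644 + 2 \left(-18\right) \frac{1}{-51 - 18}}} = \frac{7042}{299038 + \sqrt{53644 + 2 \left(-18\right) \frac{1}{-69}}} = \frac{7042}{299038 + \sqrt{53644 + 2 \left(-18\right) \left(- \frac{1}{69}\right)}} = \frac{7042}{299038 + \sqrt{53644 + \frac{12}{23}}} = \frac{7042}{299038 + \sqrt{\frac{1233824}{23}}} = \frac{7042}{299038 + \frac{4 \sqrt{1773622}}{23}}$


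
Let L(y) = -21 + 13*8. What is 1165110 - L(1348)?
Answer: 1165027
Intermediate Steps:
L(y) = 83 (L(y) = -21 + 104 = 83)
1165110 - L(1348) = 1165110 - 1*83 = 1165110 - 83 = 1165027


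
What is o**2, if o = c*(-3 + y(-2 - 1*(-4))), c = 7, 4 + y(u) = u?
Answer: 1225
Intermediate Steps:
y(u) = -4 + u
o = -35 (o = 7*(-3 + (-4 + (-2 - 1*(-4)))) = 7*(-3 + (-4 + (-2 + 4))) = 7*(-3 + (-4 + 2)) = 7*(-3 - 2) = 7*(-5) = -35)
o**2 = (-35)**2 = 1225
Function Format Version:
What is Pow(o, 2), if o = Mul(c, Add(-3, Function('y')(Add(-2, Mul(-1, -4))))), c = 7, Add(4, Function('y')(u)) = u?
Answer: 1225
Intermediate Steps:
Function('y')(u) = Add(-4, u)
o = -35 (o = Mul(7, Add(-3, Add(-4, Add(-2, Mul(-1, -4))))) = Mul(7, Add(-3, Add(-4, Add(-2, 4)))) = Mul(7, Add(-3, Add(-4, 2))) = Mul(7, Add(-3, -2)) = Mul(7, -5) = -35)
Pow(o, 2) = Pow(-35, 2) = 1225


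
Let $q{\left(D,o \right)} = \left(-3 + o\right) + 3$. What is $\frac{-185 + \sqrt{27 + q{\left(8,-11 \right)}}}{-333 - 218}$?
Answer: $\frac{181}{551} \approx 0.32849$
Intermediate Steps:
$q{\left(D,o \right)} = o$
$\frac{-185 + \sqrt{27 + q{\left(8,-11 \right)}}}{-333 - 218} = \frac{-185 + \sqrt{27 - 11}}{-333 - 218} = \frac{-185 + \sqrt{16}}{-551} = \left(-185 + 4\right) \left(- \frac{1}{551}\right) = \left(-181\right) \left(- \frac{1}{551}\right) = \frac{181}{551}$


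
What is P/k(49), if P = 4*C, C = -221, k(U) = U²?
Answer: -884/2401 ≈ -0.36818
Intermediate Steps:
P = -884 (P = 4*(-221) = -884)
P/k(49) = -884/(49²) = -884/2401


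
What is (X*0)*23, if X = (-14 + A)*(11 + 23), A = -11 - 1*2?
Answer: 0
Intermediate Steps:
A = -13 (A = -11 - 2 = -13)
X = -918 (X = (-14 - 13)*(11 + 23) = -27*34 = -918)
(X*0)*23 = -918*0*23 = 0*23 = 0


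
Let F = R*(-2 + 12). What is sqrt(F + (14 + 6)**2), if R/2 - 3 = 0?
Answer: 2*sqrt(115) ≈ 21.448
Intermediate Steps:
R = 6 (R = 6 + 2*0 = 6 + 0 = 6)
F = 60 (F = 6*(-2 + 12) = 6*10 = 60)
sqrt(F + (14 + 6)**2) = sqrt(60 + (14 + 6)**2) = sqrt(60 + 20**2) = sqrt(60 + 400) = sqrt(460) = 2*sqrt(115)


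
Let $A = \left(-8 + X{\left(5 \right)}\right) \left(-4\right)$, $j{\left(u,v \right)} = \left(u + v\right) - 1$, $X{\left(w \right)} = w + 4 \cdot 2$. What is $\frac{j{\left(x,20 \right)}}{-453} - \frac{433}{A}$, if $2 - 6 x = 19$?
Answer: $\frac{587477}{27180} \approx 21.614$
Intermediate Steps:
$x = - \frac{17}{6}$ ($x = \frac{1}{3} - \frac{19}{6} = - \frac{17}{6} \approx -2.8333$)
$X{\left(w \right)} = 8 + w$ ($X{\left(w \right)} = w + 8 = 8 + w$)
$j{\left(u,v \right)} = -1 + u + v$
$A = -20$ ($A = \left(-8 + \left(8 + 5\right)\right) \left(-4\right) = \left(-8 + 13\right) \left(-4\right) = 5 \left(-4\right) = -20$)
$\frac{j{\left(x,20 \right)}}{-453} - \frac{433}{A} = \frac{-1 - \frac{17}{6} + 20}{-453} - \frac{433}{-20} = \frac{97}{6} \left(- \frac{1}{453}\right) - - \frac{433}{20} = - \frac{97}{2718} + \frac{433}{20} = \frac{587477}{27180}$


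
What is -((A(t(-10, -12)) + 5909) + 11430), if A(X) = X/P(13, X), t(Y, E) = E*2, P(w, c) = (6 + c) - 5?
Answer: -398821/23 ≈ -17340.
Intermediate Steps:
P(w, c) = 1 + c
t(Y, E) = 2*E
A(X) = X/(1 + X)
-((A(t(-10, -12)) + 5909) + 11430) = -(((2*(-12))/(1 + 2*(-12)) + 5909) + 11430) = -((-24/(1 - 24) + 5909) + 11430) = -((-24/(-23) + 5909) + 11430) = -((-24*(-1/23) + 5909) + 11430) = -((24/23 + 5909) + 11430) = -(135931/23 + 11430) = -1*398821/23 = -398821/23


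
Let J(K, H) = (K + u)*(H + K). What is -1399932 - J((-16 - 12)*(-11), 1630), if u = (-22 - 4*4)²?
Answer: -4795308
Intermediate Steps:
u = 1444 (u = (-22 - 16)² = (-38)² = 1444)
J(K, H) = (1444 + K)*(H + K) (J(K, H) = (K + 1444)*(H + K) = (1444 + K)*(H + K))
-1399932 - J((-16 - 12)*(-11), 1630) = -1399932 - (((-16 - 12)*(-11))² + 1444*1630 + 1444*((-16 - 12)*(-11)) + 1630*((-16 - 12)*(-11))) = -1399932 - ((-28*(-11))² + 2353720 + 1444*(-28*(-11)) + 1630*(-28*(-11))) = -1399932 - (308² + 2353720 + 1444*308 + 1630*308) = -1399932 - (94864 + 2353720 + 444752 + 502040) = -1399932 - 1*3395376 = -1399932 - 3395376 = -4795308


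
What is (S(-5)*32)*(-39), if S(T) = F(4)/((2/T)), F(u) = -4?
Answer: -12480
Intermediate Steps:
S(T) = -2*T (S(T) = -4*T/2 = -2*T)
(S(-5)*32)*(-39) = (-2*(-5)*32)*(-39) = (10*32)*(-39) = 320*(-39) = -12480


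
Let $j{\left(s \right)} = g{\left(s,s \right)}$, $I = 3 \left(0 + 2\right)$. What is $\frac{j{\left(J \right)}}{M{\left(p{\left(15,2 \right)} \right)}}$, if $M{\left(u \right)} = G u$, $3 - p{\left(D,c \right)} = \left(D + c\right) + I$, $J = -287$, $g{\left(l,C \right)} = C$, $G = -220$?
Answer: $- \frac{287}{4400} \approx -0.065227$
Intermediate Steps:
$I = 6$ ($I = 3 \cdot 2 = 6$)
$p{\left(D,c \right)} = -3 - D - c$ ($p{\left(D,c \right)} = 3 - \left(\left(D + c\right) + 6\right) = 3 - \left(6 + D + c\right) = -3 - D - c$)
$j{\left(s \right)} = s$
$M{\left(u \right)} = - 220 u$
$\frac{j{\left(J \right)}}{M{\left(p{\left(15,2 \right)} \right)}} = - \frac{287}{\left(-220\right) \left(-3 - 15 - 2\right)} = - \frac{287}{\left(-220\right) \left(-20\right)} = - \frac{287}{4400}$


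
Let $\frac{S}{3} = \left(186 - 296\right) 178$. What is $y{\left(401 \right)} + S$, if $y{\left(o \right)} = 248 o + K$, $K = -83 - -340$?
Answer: $40965$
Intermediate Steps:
$K = 257$ ($K = -83 + 340 = 257$)
$y{\left(o \right)} = 257 + 248 o$ ($y{\left(o \right)} = 248 o + 257 = 257 + 248 o$)
$S = -58740$ ($S = 3 \left(186 - 296\right) 178 = 3 \left(\left(-110\right) 178\right) = 3 \left(-19580\right) = -58740$)
$y{\left(401 \right)} + S = \left(257 + 248 \cdot 401\right) - 58740 = \left(257 + 99448\right) - 58740 = 99705 - 58740 = 40965$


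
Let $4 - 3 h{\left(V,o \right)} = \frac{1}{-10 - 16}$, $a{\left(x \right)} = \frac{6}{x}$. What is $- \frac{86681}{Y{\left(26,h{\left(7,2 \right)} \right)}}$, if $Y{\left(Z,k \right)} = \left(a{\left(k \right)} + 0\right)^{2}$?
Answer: $- \frac{106184225}{24336} \approx -4363.3$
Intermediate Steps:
$h{\left(V,o \right)} = \frac{35}{26}$ ($h{\left(V,o \right)} = \frac{4}{3} - \frac{1}{3 \left(-10 - 16\right)} = \frac{4}{3} - \frac{1}{3 \left(-26\right)} = \frac{4}{3} - - \frac{1}{78} = \frac{4}{3} + \frac{1}{78} = \frac{35}{26}$)
$Y{\left(Z,k \right)} = \frac{36}{k^{2}}$ ($Y{\left(Z,k \right)} = \left(\frac{6}{k} + 0\right)^{2} = \left(\frac{6}{k}\right)^{2} = \frac{36}{k^{2}}$)
$- \frac{86681}{Y{\left(26,h{\left(7,2 \right)} \right)}} = - \frac{86681}{36 \frac{1}{\frac{1225}{676}}} = - \frac{86681}{36 \cdot \frac{676}{1225}} = - \frac{86681}{\frac{24336}{1225}} = \left(-86681\right) \frac{1225}{24336} = - \frac{106184225}{24336}$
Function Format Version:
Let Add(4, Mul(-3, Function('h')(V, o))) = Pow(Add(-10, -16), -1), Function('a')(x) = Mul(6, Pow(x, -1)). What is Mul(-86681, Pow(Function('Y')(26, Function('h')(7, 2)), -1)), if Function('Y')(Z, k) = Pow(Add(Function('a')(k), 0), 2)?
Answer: Rational(-106184225, 24336) ≈ -4363.3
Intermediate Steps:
Function('h')(V, o) = Rational(35, 26) (Function('h')(V, o) = Add(Rational(4, 3), Mul(Rational(-1, 3), Pow(Add(-10, -16), -1))) = Add(Rational(4, 3), Mul(Rational(-1, 3), Pow(-26, -1))) = Add(Rational(4, 3), Mul(Rational(-1, 3), Rational(-1, 26))) = Add(Rational(4, 3), Rational(1, 78)) = Rational(35, 26))
Function('Y')(Z, k) = Mul(36, Pow(k, -2)) (Function('Y')(Z, k) = Pow(Add(Mul(6, Pow(k, -1)), 0), 2) = Pow(Mul(6, Pow(k, -1)), 2) = Mul(36, Pow(k, -2)))
Mul(-86681, Pow(Function('Y')(26, Function('h')(7, 2)), -1)) = Mul(-86681, Pow(Mul(36, Pow(Rational(35, 26), -2)), -1)) = Mul(-86681, Pow(Mul(36, Rational(676, 1225)), -1)) = Mul(-86681, Pow(Rational(24336, 1225), -1)) = Mul(-86681, Rational(1225, 24336)) = Rational(-106184225, 24336)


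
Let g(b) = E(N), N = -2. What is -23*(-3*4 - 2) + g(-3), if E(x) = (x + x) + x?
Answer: 316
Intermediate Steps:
E(x) = 3*x (E(x) = 2*x + x = 3*x)
g(b) = -6 (g(b) = 3*(-2) = -6)
-23*(-3*4 - 2) + g(-3) = -23*(-3*4 - 2) - 6 = -23*(-12 - 2) - 6 = -23*(-14) - 6 = 322 - 6 = 316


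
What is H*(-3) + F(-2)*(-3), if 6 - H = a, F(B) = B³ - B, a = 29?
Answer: 87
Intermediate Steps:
H = -23 (H = 6 - 1*29 = 6 - 29 = -23)
H*(-3) + F(-2)*(-3) = -23*(-3) + ((-2)³ - 1*(-2))*(-3) = 69 + (-8 + 2)*(-3) = 69 - 6*(-3) = 69 + 18 = 87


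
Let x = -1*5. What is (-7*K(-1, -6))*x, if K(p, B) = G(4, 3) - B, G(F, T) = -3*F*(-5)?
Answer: 2310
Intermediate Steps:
G(F, T) = 15*F
K(p, B) = 60 - B (K(p, B) = 15*4 - B = 60 - B)
x = -5
(-7*K(-1, -6))*x = -7*(60 - 1*(-6))*(-5) = -7*(60 + 6)*(-5) = -7*66*(-5) = -462*(-5) = 2310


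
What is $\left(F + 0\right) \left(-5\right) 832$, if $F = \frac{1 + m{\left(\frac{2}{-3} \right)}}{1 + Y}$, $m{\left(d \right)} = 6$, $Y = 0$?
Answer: $-29120$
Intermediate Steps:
$F = 7$ ($F = \frac{1 + 6}{1 + 0} = \frac{7}{1} = 7 \cdot 1 = 7$)
$\left(F + 0\right) \left(-5\right) 832 = \left(7 + 0\right) \left(-5\right) 832 = 7 \left(-5\right) 832 = \left(-35\right) 832 = -29120$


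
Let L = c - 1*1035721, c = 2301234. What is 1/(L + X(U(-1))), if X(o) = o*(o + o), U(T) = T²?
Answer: 1/1265515 ≈ 7.9019e-7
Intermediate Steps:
X(o) = 2*o² (X(o) = o*(2*o) = 2*o²)
L = 1265513 (L = 2301234 - 1*1035721 = 2301234 - 1035721 = 1265513)
1/(L + X(U(-1))) = 1/(1265513 + 2*((-1)²)²) = 1/(1265513 + 2*1²) = 1/(1265513 + 2*1) = 1/(1265513 + 2) = 1/1265515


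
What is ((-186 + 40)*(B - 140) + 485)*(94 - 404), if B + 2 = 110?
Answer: -1598670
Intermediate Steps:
B = 108 (B = -2 + 110 = 108)
((-186 + 40)*(B - 140) + 485)*(94 - 404) = ((-186 + 40)*(108 - 140) + 485)*(94 - 404) = (-146*(-32) + 485)*(-310) = (4672 + 485)*(-310) = 5157*(-310) = -1598670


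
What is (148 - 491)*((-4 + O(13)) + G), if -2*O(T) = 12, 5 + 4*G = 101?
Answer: -4802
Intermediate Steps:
G = 24 (G = -5/4 + (1/4)*101 = -5/4 + 101/4 = 24)
O(T) = -6 (O(T) = -1/2*12 = -6)
(148 - 491)*((-4 + O(13)) + G) = (148 - 491)*((-4 - 6) + 24) = -343*(-10 + 24) = -343*14 = -4802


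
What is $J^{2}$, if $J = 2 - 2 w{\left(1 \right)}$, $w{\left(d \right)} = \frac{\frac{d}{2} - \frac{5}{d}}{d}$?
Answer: $121$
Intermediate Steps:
$w{\left(d \right)} = \frac{\frac{d}{2} - \frac{5}{d}}{d}$ ($w{\left(d \right)} = \frac{d \frac{1}{2} - \frac{5}{d}}{d} = \frac{\frac{d}{2} - \frac{5}{d}}{d}$)
$J = 11$ ($J = 2 - 2 \left(\frac{1}{2} - 5 \cdot 1^{-2}\right) = 2 - 2 \left(\frac{1}{2} - 5\right) = 2 - -9 = 2 + 9 = 11$)
$J^{2} = 11^{2} = 121$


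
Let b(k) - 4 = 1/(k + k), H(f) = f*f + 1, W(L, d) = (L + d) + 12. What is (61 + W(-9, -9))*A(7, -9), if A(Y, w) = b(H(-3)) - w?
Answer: 2871/4 ≈ 717.75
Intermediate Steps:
W(L, d) = 12 + L + d
H(f) = 1 + f**2 (H(f) = f**2 + 1 = 1 + f**2)
b(k) = 4 + 1/(2*k) (b(k) = 4 + 1/(k + k) = 4 + 1/(2*k))
A(Y, w) = 81/20 - w (A(Y, w) = (4 + 1/(2*(1 + (-3)**2))) - w = (4 + 1/(2*(1 + 9))) - w = (4 + (1/2)/10) - w = (4 + (1/2)*(1/10)) - w = (4 + 1/20) - w = 81/20 - w)
(61 + W(-9, -9))*A(7, -9) = (61 + (12 - 9 - 9))*(81/20 - 1*(-9)) = (61 - 6)*(81/20 + 9) = 55*(261/20) = 2871/4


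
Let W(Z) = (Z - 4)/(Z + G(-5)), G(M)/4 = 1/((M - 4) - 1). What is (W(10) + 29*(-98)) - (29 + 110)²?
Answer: -177299/8 ≈ -22162.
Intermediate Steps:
G(M) = 4/(-5 + M) (G(M) = 4/((M - 4) - 1) = 4/((-4 + M) - 1) = 4/(-5 + M))
W(Z) = (-4 + Z)/(-⅖ + Z) (W(Z) = (Z - 4)/(Z + 4/(-5 - 5)) = (-4 + Z)/(Z + 4/(-10)) = (-4 + Z)/(Z + 4*(-⅒)) = (-4 + Z)/(Z - ⅖) = (-4 + Z)/(-⅖ + Z))
(W(10) + 29*(-98)) - (29 + 110)² = (5*(-4 + 10)/(-2 + 5*10) + 29*(-98)) - (29 + 110)² = (5*6/(-2 + 50) - 2842) - 1*139² = (5*6/48 - 2842) - 1*19321 = (5*(1/48)*6 - 2842) - 19321 = (5/8 - 2842) - 19321 = -22731/8 - 19321 = -177299/8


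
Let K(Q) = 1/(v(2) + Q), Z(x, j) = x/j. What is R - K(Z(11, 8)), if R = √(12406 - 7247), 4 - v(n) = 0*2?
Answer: -8/43 + √5159 ≈ 71.640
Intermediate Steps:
v(n) = 4 (v(n) = 4 - 0*2 = 4 - 1*0 = 4 + 0 = 4)
K(Q) = 1/(4 + Q)
R = √5159 ≈ 71.826
R - K(Z(11, 8)) = √5159 - 1/(4 + 11/8) = √5159 - 1/43/8 = √5159 - 1*8/43 = √5159 - 8/43 = -8/43 + √5159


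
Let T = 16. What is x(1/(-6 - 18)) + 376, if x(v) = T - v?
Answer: 9409/24 ≈ 392.04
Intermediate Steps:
x(v) = 16 - v
x(1/(-6 - 18)) + 376 = (16 - 1/(-6 - 18)) + 376 = (16 - 1/(-24)) + 376 = (16 - 1*(-1/24)) + 376 = (16 + 1/24) + 376 = 385/24 + 376 = 9409/24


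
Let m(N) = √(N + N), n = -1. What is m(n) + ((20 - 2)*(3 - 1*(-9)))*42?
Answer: 9072 + I*√2 ≈ 9072.0 + 1.4142*I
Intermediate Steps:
m(N) = √2*√N (m(N) = √(2*N) = √2*√N)
m(n) + ((20 - 2)*(3 - 1*(-9)))*42 = √2*√(-1) + ((20 - 2)*(3 - 1*(-9)))*42 = √2*I + (18*(3 + 9))*42 = I*√2 + (18*12)*42 = I*√2 + 216*42 = I*√2 + 9072 = 9072 + I*√2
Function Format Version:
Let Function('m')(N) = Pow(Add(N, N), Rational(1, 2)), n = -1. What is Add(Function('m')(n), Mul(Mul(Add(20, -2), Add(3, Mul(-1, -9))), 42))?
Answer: Add(9072, Mul(I, Pow(2, Rational(1, 2)))) ≈ Add(9072.0, Mul(1.4142, I))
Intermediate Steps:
Function('m')(N) = Mul(Pow(2, Rational(1, 2)), Pow(N, Rational(1, 2))) (Function('m')(N) = Pow(Mul(2, N), Rational(1, 2)) = Mul(Pow(2, Rational(1, 2)), Pow(N, Rational(1, 2))))
Add(Function('m')(n), Mul(Mul(Add(20, -2), Add(3, Mul(-1, -9))), 42)) = Add(Mul(Pow(2, Rational(1, 2)), Pow(-1, Rational(1, 2))), Mul(Mul(Add(20, -2), Add(3, Mul(-1, -9))), 42)) = Add(Mul(Pow(2, Rational(1, 2)), I), Mul(Mul(18, Add(3, 9)), 42)) = Add(Mul(I, Pow(2, Rational(1, 2))), Mul(Mul(18, 12), 42)) = Add(Mul(I, Pow(2, Rational(1, 2))), Mul(216, 42)) = Add(Mul(I, Pow(2, Rational(1, 2))), 9072) = Add(9072, Mul(I, Pow(2, Rational(1, 2))))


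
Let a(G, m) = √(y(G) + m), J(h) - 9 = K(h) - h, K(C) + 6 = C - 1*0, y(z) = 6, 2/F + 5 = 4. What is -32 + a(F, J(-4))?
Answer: -29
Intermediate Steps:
F = -2 (F = 2/(-5 + 4) = 2/(-1) = 2*(-1) = -2)
K(C) = -6 + C (K(C) = -6 + (C - 1*0) = -6 + (C + 0) = -6 + C)
J(h) = 3 (J(h) = 9 + ((-6 + h) - h) = 9 - 6 = 3)
a(G, m) = √(6 + m)
-32 + a(F, J(-4)) = -32 + √(6 + 3) = -32 + √9 = -32 + 3 = -29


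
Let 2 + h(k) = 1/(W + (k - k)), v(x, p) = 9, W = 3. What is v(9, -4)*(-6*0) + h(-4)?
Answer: -5/3 ≈ -1.6667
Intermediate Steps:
h(k) = -5/3 (h(k) = -2 + 1/(3 + (k - k)) = -2 + 1/(3 + 0) = -2 + 1/3 = -2 + ⅓ = -5/3)
v(9, -4)*(-6*0) + h(-4) = 9*(-6*0) - 5/3 = 9*0 - 5/3 = 0 - 5/3 = -5/3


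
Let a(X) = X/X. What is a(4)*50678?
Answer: 50678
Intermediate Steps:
a(X) = 1
a(4)*50678 = 1*50678 = 50678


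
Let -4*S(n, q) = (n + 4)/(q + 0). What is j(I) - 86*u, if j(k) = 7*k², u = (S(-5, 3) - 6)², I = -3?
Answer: -212227/72 ≈ -2947.6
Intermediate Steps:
S(n, q) = -(4 + n)/(4*q) (S(n, q) = -(n + 4)/(4*(q + 0)) = -(4 + n)/(4*q))
u = 5041/144 (u = ((¼)*(-4 - 1*(-5))/3 - 6)² = ((¼)*(⅓)*(-4 + 5) - 6)² = ((¼)*(⅓)*1 - 6)² = (1/12 - 6)² = (-71/12)² = 5041/144 ≈ 35.007)
j(I) - 86*u = 7*(-3)² - 86*5041/144 = 7*9 - 216763/72 = 63 - 216763/72 = -212227/72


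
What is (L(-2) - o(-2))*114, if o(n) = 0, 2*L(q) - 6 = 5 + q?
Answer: 513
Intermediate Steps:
L(q) = 11/2 + q/2 (L(q) = 3 + (5 + q)/2 = 3 + (5/2 + q/2) = 11/2 + q/2)
(L(-2) - o(-2))*114 = ((11/2 + (1/2)*(-2)) - 1*0)*114 = ((11/2 - 1) + 0)*114 = (9/2 + 0)*114 = (9/2)*114 = 513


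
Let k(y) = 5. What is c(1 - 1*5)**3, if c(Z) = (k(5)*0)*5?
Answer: 0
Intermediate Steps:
c(Z) = 0 (c(Z) = (5*0)*5 = 0*5 = 0)
c(1 - 1*5)**3 = 0**3 = 0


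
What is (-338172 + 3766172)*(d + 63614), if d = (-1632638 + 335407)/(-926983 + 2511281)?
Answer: 172740752060074000/792149 ≈ 2.1807e+11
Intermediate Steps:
d = -1297231/1584298 ≈ -0.81880
(-338172 + 3766172)*(d + 63614) = (-338172 + 3766172)*(-1297231/1584298 + 63614) = 3428000*(100782235741/1584298) = 172740752060074000/792149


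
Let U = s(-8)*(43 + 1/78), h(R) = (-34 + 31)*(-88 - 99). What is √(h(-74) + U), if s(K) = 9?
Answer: 3*√71214/26 ≈ 30.791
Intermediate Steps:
h(R) = 561 (h(R) = -3*(-187) = 561)
U = 10065/26 (U = 9*(43 + 1/78) = 9*(3355/78) = 10065/26 ≈ 387.12)
√(h(-74) + U) = √(561 + 10065/26) = √(24651/26) = 3*√71214/26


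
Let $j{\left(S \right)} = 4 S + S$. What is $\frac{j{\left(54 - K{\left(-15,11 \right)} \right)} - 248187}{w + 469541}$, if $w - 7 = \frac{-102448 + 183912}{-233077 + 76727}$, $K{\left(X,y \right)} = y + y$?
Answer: $- \frac{19389510725}{36706874168} \approx -0.52823$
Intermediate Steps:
$K{\left(X,y \right)} = 2 y$
$j{\left(S \right)} = 5 S$
$w = \frac{506493}{78175}$ ($w = 7 + \frac{-102448 + 183912}{-233077 + 76727} = 7 + \frac{81464}{-156350} = 7 + 81464 \left(- \frac{1}{156350}\right) = 7 - \frac{40732}{78175} = \frac{506493}{78175} \approx 6.479$)
$\frac{j{\left(54 - K{\left(-15,11 \right)} \right)} - 248187}{w + 469541} = \frac{5 \left(54 - 2 \cdot 11\right) - 248187}{\frac{506493}{78175} + 469541} = \frac{5 \left(54 - 22\right) - 248187}{\frac{36706874168}{78175}} = \left(5 \left(54 - 22\right) - 248187\right) \frac{78175}{36706874168} = \left(5 \cdot 32 - 248187\right) \frac{78175}{36706874168} = \left(160 - 248187\right) \frac{78175}{36706874168} = \left(-248027\right) \frac{78175}{36706874168} = - \frac{19389510725}{36706874168}$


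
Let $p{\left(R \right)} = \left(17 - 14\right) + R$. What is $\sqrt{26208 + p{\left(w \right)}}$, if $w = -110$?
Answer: $\sqrt{26101} \approx 161.56$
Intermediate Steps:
$p{\left(R \right)} = 3 + R$
$\sqrt{26208 + p{\left(w \right)}} = \sqrt{26208 + \left(3 - 110\right)} = \sqrt{26208 - 107} = \sqrt{26101}$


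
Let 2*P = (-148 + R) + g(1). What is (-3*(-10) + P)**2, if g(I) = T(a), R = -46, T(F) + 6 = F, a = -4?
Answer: 5184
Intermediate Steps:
T(F) = -6 + F
g(I) = -10 (g(I) = -6 - 4 = -10)
P = -102 (P = ((-148 - 46) - 10)/2 = (-194 - 10)/2 = (1/2)*(-204) = -102)
(-3*(-10) + P)**2 = (-3*(-10) - 102)**2 = (30 - 102)**2 = (-72)**2 = 5184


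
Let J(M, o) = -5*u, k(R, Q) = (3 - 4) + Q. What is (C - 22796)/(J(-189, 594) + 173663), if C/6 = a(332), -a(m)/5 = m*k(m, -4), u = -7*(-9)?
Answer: 6751/43337 ≈ 0.15578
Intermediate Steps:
k(R, Q) = -1 + Q
u = 63
a(m) = 25*m (a(m) = -5*m*(-1 - 4) = -5*m*(-5) = -(-25)*m = 25*m)
C = 49800 (C = 6*(25*332) = 6*8300 = 49800)
J(M, o) = -315 (J(M, o) = -5*63 = -315)
(C - 22796)/(J(-189, 594) + 173663) = (49800 - 22796)/(-315 + 173663) = 27004/173348 = 27004*(1/173348) = 6751/43337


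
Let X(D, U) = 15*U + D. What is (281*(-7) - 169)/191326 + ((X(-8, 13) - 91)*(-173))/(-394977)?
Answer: 388978556/12594894917 ≈ 0.030884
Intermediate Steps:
X(D, U) = D + 15*U
(281*(-7) - 169)/191326 + ((X(-8, 13) - 91)*(-173))/(-394977) = (281*(-7) - 169)/191326 + (((-8 + 15*13) - 91)*(-173))/(-394977) = (-1967 - 169)*(1/191326) + (((-8 + 195) - 91)*(-173))*(-1/394977) = -2136*1/191326 + ((187 - 91)*(-173))*(-1/394977) = -1068/95663 + (96*(-173))*(-1/394977) = -1068/95663 - 16608*(-1/394977) = -1068/95663 + 5536/131659 = 388978556/12594894917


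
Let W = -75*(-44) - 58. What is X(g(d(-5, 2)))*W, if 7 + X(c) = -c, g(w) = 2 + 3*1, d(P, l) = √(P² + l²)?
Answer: -38904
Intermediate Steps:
g(w) = 5 (g(w) = 2 + 3 = 5)
X(c) = -7 - c
W = 3242 (W = 3300 - 58 = 3242)
X(g(d(-5, 2)))*W = (-7 - 1*5)*3242 = (-7 - 5)*3242 = -12*3242 = -38904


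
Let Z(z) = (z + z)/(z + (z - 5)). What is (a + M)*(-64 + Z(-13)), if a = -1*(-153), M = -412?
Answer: 507122/31 ≈ 16359.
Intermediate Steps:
Z(z) = 2*z/(-5 + 2*z) (Z(z) = (2*z)/(z + (-5 + z)) = (2*z)/(-5 + 2*z) = 2*z/(-5 + 2*z))
a = 153
(a + M)*(-64 + Z(-13)) = (153 - 412)*(-64 + 2*(-13)/(-5 + 2*(-13))) = -259*(-64 + 2*(-13)/(-5 - 26)) = -259*(-64 + 2*(-13)/(-31)) = -259*(-64 + 2*(-13)*(-1/31)) = -259*(-64 + 26/31) = -259*(-1958/31) = 507122/31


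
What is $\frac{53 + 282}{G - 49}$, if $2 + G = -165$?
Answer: $- \frac{335}{216} \approx -1.5509$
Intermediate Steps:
$G = -167$ ($G = -2 - 165 = -167$)
$\frac{53 + 282}{G - 49} = \frac{53 + 282}{-167 - 49} = \frac{335}{-216} = 335 \left(- \frac{1}{216}\right) = - \frac{335}{216}$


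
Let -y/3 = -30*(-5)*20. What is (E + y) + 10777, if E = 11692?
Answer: 13469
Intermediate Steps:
y = -9000 (y = -3*(-30*(-5))*20 = -450*20 = -3*3000 = -9000)
(E + y) + 10777 = (11692 - 9000) + 10777 = 2692 + 10777 = 13469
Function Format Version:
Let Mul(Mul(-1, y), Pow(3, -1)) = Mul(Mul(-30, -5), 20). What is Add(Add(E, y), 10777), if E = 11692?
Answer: 13469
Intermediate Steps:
y = -9000 (y = Mul(-3, Mul(Mul(-30, -5), 20)) = Mul(-3, Mul(150, 20)) = Mul(-3, 3000) = -9000)
Add(Add(E, y), 10777) = Add(Add(11692, -9000), 10777) = Add(2692, 10777) = 13469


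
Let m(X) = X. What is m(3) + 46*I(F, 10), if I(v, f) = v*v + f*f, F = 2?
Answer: 4787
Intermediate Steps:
I(v, f) = f² + v² (I(v, f) = v² + f² = f² + v²)
m(3) + 46*I(F, 10) = 3 + 46*(10² + 2²) = 3 + 46*(100 + 4) = 3 + 46*104 = 3 + 4784 = 4787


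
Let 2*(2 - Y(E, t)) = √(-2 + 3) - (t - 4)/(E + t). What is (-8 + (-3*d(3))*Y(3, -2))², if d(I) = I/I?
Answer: 49/4 ≈ 12.250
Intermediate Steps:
d(I) = 1
Y(E, t) = 3/2 + (-4 + t)/(2*(E + t)) (Y(E, t) = 2 - (√(-2 + 3) - (t - 4)/(E + t))/2 = 2 - (√1 - (-4 + t)/(E + t))/2 = 2 - (1 - (-4 + t)/(E + t))/2 = 2 + (-½ + (-4 + t)/(2*(E + t))) = 3/2 + (-4 + t)/(2*(E + t)))
(-8 + (-3*d(3))*Y(3, -2))² = (-8 + (-3)*((-2 + 2*(-2) + (3/2)*3)/(3 - 2)))² = (-8 + (-3*1)*((-2 - 4 + 9/2)/1))² = (-8 - 3*(-3)/2)² = (-8 - 3*(-3/2))² = (-8 + 9/2)² = (-7/2)² = 49/4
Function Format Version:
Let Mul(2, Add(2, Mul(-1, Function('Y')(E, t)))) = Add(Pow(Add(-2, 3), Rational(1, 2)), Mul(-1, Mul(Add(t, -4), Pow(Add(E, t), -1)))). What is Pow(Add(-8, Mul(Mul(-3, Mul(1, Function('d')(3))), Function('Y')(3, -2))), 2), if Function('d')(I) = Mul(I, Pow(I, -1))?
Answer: Rational(49, 4) ≈ 12.250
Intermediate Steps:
Function('d')(I) = 1
Function('Y')(E, t) = Add(Rational(3, 2), Mul(Rational(1, 2), Pow(Add(E, t), -1), Add(-4, t))) (Function('Y')(E, t) = Add(2, Mul(Rational(-1, 2), Add(Pow(Add(-2, 3), Rational(1, 2)), Mul(-1, Mul(Add(t, -4), Pow(Add(E, t), -1)))))) = Add(2, Mul(Rational(-1, 2), Add(Pow(1, Rational(1, 2)), Mul(-1, Mul(Add(-4, t), Pow(Add(E, t), -1)))))) = Add(2, Mul(Rational(-1, 2), Add(1, Mul(-1, Mul(Pow(Add(E, t), -1), Add(-4, t)))))) = Add(2, Mul(Rational(-1, 2), Add(1, Mul(-1, Pow(Add(E, t), -1), Add(-4, t))))) = Add(2, Add(Rational(-1, 2), Mul(Rational(1, 2), Pow(Add(E, t), -1), Add(-4, t)))) = Add(Rational(3, 2), Mul(Rational(1, 2), Pow(Add(E, t), -1), Add(-4, t))))
Pow(Add(-8, Mul(Mul(-3, Mul(1, Function('d')(3))), Function('Y')(3, -2))), 2) = Pow(Add(-8, Mul(Mul(-3, Mul(1, 1)), Mul(Pow(Add(3, -2), -1), Add(-2, Mul(2, -2), Mul(Rational(3, 2), 3))))), 2) = Pow(Add(-8, Mul(Mul(-3, 1), Mul(Pow(1, -1), Add(-2, -4, Rational(9, 2))))), 2) = Pow(Add(-8, Mul(-3, Mul(1, Rational(-3, 2)))), 2) = Pow(Add(-8, Mul(-3, Rational(-3, 2))), 2) = Pow(Add(-8, Rational(9, 2)), 2) = Pow(Rational(-7, 2), 2) = Rational(49, 4)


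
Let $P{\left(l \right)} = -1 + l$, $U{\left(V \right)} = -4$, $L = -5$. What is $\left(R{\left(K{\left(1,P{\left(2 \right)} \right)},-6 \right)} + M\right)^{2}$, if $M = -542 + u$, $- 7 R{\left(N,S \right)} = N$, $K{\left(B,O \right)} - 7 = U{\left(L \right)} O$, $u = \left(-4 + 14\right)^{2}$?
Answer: $\frac{9591409}{49} \approx 1.9574 \cdot 10^{5}$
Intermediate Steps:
$u = 100$ ($u = 10^{2} = 100$)
$K{\left(B,O \right)} = 7 - 4 O$
$R{\left(N,S \right)} = - \frac{N}{7}$
$M = -442$ ($M = -542 + 100 = -442$)
$\left(R{\left(K{\left(1,P{\left(2 \right)} \right)},-6 \right)} + M\right)^{2} = \left(- \frac{7 - 4 \left(-1 + 2\right)}{7} - 442\right)^{2} = \left(- \frac{7 - 4}{7} - 442\right)^{2} = \left(\left(- \frac{1}{7}\right) 3 - 442\right)^{2} = \left(- \frac{3}{7} - 442\right)^{2} = \left(- \frac{3097}{7}\right)^{2} = \frac{9591409}{49}$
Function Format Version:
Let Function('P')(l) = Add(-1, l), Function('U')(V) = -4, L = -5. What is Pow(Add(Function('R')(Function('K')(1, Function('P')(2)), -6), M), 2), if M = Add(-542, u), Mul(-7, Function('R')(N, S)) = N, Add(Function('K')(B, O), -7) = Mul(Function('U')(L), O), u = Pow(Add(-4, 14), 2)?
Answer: Rational(9591409, 49) ≈ 1.9574e+5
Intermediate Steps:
u = 100 (u = Pow(10, 2) = 100)
Function('K')(B, O) = Add(7, Mul(-4, O))
Function('R')(N, S) = Mul(Rational(-1, 7), N)
M = -442 (M = Add(-542, 100) = -442)
Pow(Add(Function('R')(Function('K')(1, Function('P')(2)), -6), M), 2) = Pow(Add(Mul(Rational(-1, 7), Add(7, Mul(-4, Add(-1, 2)))), -442), 2) = Pow(Add(Mul(Rational(-1, 7), Add(7, Mul(-4, 1))), -442), 2) = Pow(Add(Mul(Rational(-1, 7), Add(7, -4)), -442), 2) = Pow(Add(Mul(Rational(-1, 7), 3), -442), 2) = Pow(Add(Rational(-3, 7), -442), 2) = Pow(Rational(-3097, 7), 2) = Rational(9591409, 49)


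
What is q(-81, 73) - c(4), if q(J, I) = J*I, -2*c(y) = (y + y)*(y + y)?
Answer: -5881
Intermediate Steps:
c(y) = -2*y² (c(y) = -(y + y)*(y + y)/2 = -2*y*2*y/2 = -2*y²)
q(J, I) = I*J
q(-81, 73) - c(4) = 73*(-81) - (-2)*4² = -5913 - (-2)*16 = -5913 - 1*(-32) = -5913 + 32 = -5881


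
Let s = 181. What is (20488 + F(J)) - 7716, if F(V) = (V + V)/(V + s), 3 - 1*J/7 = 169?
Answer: 12531656/981 ≈ 12774.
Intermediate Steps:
J = -1162 (J = 21 - 7*169 = 21 - 1183 = -1162)
F(V) = 2*V/(181 + V) (F(V) = (V + V)/(V + 181) = (2*V)/(181 + V) = 2*V/(181 + V))
(20488 + F(J)) - 7716 = (20488 + 2*(-1162)/(181 - 1162)) - 7716 = (20488 + 2*(-1162)/(-981)) - 7716 = (20488 + 2*(-1162)*(-1/981)) - 7716 = (20488 + 2324/981) - 7716 = 20101052/981 - 7716 = 12531656/981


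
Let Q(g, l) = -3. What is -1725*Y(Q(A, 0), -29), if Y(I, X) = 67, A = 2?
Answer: -115575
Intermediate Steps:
-1725*Y(Q(A, 0), -29) = -1725*67 = -115575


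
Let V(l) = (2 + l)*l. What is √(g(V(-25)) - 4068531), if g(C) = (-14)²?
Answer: I*√4068335 ≈ 2017.0*I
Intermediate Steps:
V(l) = l*(2 + l)
g(C) = 196
√(g(V(-25)) - 4068531) = √(196 - 4068531) = √(-4068335) = I*√4068335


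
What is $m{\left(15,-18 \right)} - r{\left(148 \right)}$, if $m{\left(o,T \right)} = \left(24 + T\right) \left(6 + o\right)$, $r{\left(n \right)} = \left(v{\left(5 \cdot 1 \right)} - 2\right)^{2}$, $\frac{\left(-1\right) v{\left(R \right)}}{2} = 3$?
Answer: $62$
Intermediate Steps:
$v{\left(R \right)} = -6$ ($v{\left(R \right)} = \left(-2\right) 3 = -6$)
$r{\left(n \right)} = 64$ ($r{\left(n \right)} = \left(-6 - 2\right)^{2} = \left(-8\right)^{2} = 64$)
$m{\left(o,T \right)} = \left(6 + o\right) \left(24 + T\right)$
$m{\left(15,-18 \right)} - r{\left(148 \right)} = \left(144 + 6 \left(-18\right) + 24 \cdot 15 - 270\right) - 64 = \left(144 - 108 + 360 - 270\right) - 64 = 126 - 64 = 62$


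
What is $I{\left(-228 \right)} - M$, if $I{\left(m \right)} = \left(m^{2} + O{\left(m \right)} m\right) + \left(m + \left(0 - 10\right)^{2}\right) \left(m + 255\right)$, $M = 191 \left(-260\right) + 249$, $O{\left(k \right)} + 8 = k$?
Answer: $151747$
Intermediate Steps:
$O{\left(k \right)} = -8 + k$
$M = -49411$ ($M = -49660 + 249 = -49411$)
$I{\left(m \right)} = m^{2} + m \left(-8 + m\right) + \left(100 + m\right) \left(255 + m\right)$ ($I{\left(m \right)} = \left(m^{2} + \left(-8 + m\right) m\right) + \left(m + \left(0 - 10\right)^{2}\right) \left(m + 255\right) = \left(m^{2} + m \left(-8 + m\right)\right) + \left(m + \left(-10\right)^{2}\right) \left(255 + m\right) = \left(m^{2} + m \left(-8 + m\right)\right) + \left(m + 100\right) \left(255 + m\right) = \left(m^{2} + m \left(-8 + m\right)\right) + \left(100 + m\right) \left(255 + m\right) = m^{2} + m \left(-8 + m\right) + \left(100 + m\right) \left(255 + m\right)$)
$I{\left(-228 \right)} - M = \left(25500 + 3 \left(-228\right)^{2} + 347 \left(-228\right)\right) - -49411 = \left(25500 + 3 \cdot 51984 - 79116\right) + 49411 = \left(25500 + 155952 - 79116\right) + 49411 = 102336 + 49411 = 151747$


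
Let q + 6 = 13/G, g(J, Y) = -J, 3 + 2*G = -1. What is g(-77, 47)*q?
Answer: -1925/2 ≈ -962.50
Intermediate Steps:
G = -2 (G = -3/2 + (½)*(-1) = -3/2 - ½ = -2)
q = -25/2 (q = -6 + 13/(-2) = -6 + 13*(-½) = -6 - 13/2 = -25/2 ≈ -12.500)
g(-77, 47)*q = -1*(-77)*(-25/2) = 77*(-25/2) = -1925/2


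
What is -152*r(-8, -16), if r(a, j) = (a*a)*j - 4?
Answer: 156256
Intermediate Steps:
r(a, j) = -4 + j*a² (r(a, j) = a²*j - 4 = j*a² - 4 = -4 + j*a²)
-152*r(-8, -16) = -152*(-4 - 16*(-8)²) = -152*(-4 - 16*64) = -152*(-4 - 1024) = -152*(-1028) = 156256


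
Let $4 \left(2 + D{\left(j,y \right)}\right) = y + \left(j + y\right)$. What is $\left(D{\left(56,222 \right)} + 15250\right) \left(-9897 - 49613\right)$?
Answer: $-914847230$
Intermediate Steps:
$D{\left(j,y \right)} = -2 + \frac{y}{2} + \frac{j}{4}$ ($D{\left(j,y \right)} = -2 + \frac{y + \left(j + y\right)}{4} = -2 + \frac{j + 2 y}{4} = -2 + \left(\frac{y}{2} + \frac{j}{4}\right) = -2 + \frac{y}{2} + \frac{j}{4}$)
$\left(D{\left(56,222 \right)} + 15250\right) \left(-9897 - 49613\right) = \left(\left(-2 + \frac{1}{2} \cdot 222 + \frac{1}{4} \cdot 56\right) + 15250\right) \left(-9897 - 49613\right) = \left(\left(-2 + 111 + 14\right) + 15250\right) \left(-59510\right) = \left(123 + 15250\right) \left(-59510\right) = 15373 \left(-59510\right) = -914847230$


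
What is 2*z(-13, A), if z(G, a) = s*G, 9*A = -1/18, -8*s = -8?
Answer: -26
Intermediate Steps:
s = 1 (s = -⅛*(-8) = 1)
A = -1/162 (A = (-1/18)/9 = (-1*1/18)/9 = (⅑)*(-1/18) = -1/162 ≈ -0.0061728)
z(G, a) = G (z(G, a) = 1*G = G)
2*z(-13, A) = 2*(-13) = -26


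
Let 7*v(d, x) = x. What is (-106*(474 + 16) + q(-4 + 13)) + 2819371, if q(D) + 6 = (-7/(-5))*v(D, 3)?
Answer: 13837128/5 ≈ 2.7674e+6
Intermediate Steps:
v(d, x) = x/7
q(D) = -27/5 (q(D) = -6 + (-7/(-5))*((⅐)*3) = -6 - 7*(-⅕)*(3/7) = -6 + (7/5)*(3/7) = -6 + ⅗ = -27/5)
(-106*(474 + 16) + q(-4 + 13)) + 2819371 = (-106*(474 + 16) - 27/5) + 2819371 = (-106*490 - 27/5) + 2819371 = (-51940 - 27/5) + 2819371 = -259727/5 + 2819371 = 13837128/5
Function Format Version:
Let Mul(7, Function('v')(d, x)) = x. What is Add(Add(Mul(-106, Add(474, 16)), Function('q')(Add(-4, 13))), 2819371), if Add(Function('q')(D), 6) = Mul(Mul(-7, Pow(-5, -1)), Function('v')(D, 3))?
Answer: Rational(13837128, 5) ≈ 2.7674e+6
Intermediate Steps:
Function('v')(d, x) = Mul(Rational(1, 7), x)
Function('q')(D) = Rational(-27, 5) (Function('q')(D) = Add(-6, Mul(Mul(-7, Pow(-5, -1)), Mul(Rational(1, 7), 3))) = Add(-6, Mul(Mul(-7, Rational(-1, 5)), Rational(3, 7))) = Add(-6, Mul(Rational(7, 5), Rational(3, 7))) = Add(-6, Rational(3, 5)) = Rational(-27, 5))
Add(Add(Mul(-106, Add(474, 16)), Function('q')(Add(-4, 13))), 2819371) = Add(Add(Mul(-106, Add(474, 16)), Rational(-27, 5)), 2819371) = Add(Add(Mul(-106, 490), Rational(-27, 5)), 2819371) = Add(Add(-51940, Rational(-27, 5)), 2819371) = Add(Rational(-259727, 5), 2819371) = Rational(13837128, 5)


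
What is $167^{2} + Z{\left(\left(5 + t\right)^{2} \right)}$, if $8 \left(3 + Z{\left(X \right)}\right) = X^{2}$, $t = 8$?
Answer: $\frac{251649}{8} \approx 31456.0$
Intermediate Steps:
$Z{\left(X \right)} = -3 + \frac{X^{2}}{8}$
$167^{2} + Z{\left(\left(5 + t\right)^{2} \right)} = 167^{2} - \left(3 - \frac{\left(\left(5 + 8\right)^{2}\right)^{2}}{8}\right) = 27889 - \left(3 - \frac{\left(13^{2}\right)^{2}}{8}\right) = 27889 - \left(3 - \frac{169^{2}}{8}\right) = 27889 + \left(-3 + \frac{1}{8} \cdot 28561\right) = 27889 + \left(-3 + \frac{28561}{8}\right) = 27889 + \frac{28537}{8} = \frac{251649}{8}$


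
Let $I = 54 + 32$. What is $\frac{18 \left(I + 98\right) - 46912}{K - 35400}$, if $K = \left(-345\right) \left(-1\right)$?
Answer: $\frac{8720}{7011} \approx 1.2438$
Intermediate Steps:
$I = 86$
$K = 345$
$\frac{18 \left(I + 98\right) - 46912}{K - 35400} = \frac{18 \left(86 + 98\right) - 46912}{345 - 35400} = \frac{18 \cdot 184 - 46912}{-35055} = \left(3312 - 46912\right) \left(- \frac{1}{35055}\right) = \left(-43600\right) \left(- \frac{1}{35055}\right) = \frac{8720}{7011}$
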